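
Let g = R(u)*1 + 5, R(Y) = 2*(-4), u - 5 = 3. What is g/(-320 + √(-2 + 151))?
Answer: 960/102251 + 3*√149/102251 ≈ 0.0097468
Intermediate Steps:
u = 8 (u = 5 + 3 = 8)
R(Y) = -8
g = -3 (g = -8*1 + 5 = -8 + 5 = -3)
g/(-320 + √(-2 + 151)) = -3/(-320 + √(-2 + 151)) = -3/(-320 + √149)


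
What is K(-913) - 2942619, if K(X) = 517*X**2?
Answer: 428012554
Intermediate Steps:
K(-913) - 2942619 = 517*(-913)**2 - 2942619 = 517*833569 - 2942619 = 430955173 - 2942619 = 428012554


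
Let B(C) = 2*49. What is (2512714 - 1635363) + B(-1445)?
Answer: 877449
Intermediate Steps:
B(C) = 98
(2512714 - 1635363) + B(-1445) = (2512714 - 1635363) + 98 = 877351 + 98 = 877449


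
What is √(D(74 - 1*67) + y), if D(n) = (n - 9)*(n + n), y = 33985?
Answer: 21*√77 ≈ 184.27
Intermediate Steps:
D(n) = 2*n*(-9 + n) (D(n) = (-9 + n)*(2*n) = 2*n*(-9 + n))
√(D(74 - 1*67) + y) = √(2*(74 - 1*67)*(-9 + (74 - 1*67)) + 33985) = √(2*(74 - 67)*(-9 + (74 - 67)) + 33985) = √(2*7*(-9 + 7) + 33985) = √(2*7*(-2) + 33985) = √(-28 + 33985) = √33957 = 21*√77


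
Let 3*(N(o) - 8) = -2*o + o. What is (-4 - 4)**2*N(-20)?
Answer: 2816/3 ≈ 938.67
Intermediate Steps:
N(o) = 8 - o/3 (N(o) = 8 + (-2*o + o)/3 = 8 + (-o)/3 = 8 - o/3)
(-4 - 4)**2*N(-20) = (-4 - 4)**2*(8 - 1/3*(-20)) = (-8)**2*(8 + 20/3) = 64*(44/3) = 2816/3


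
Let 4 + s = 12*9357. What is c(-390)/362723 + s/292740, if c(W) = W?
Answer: 290088356/758453793 ≈ 0.38247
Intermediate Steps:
s = 112280 (s = -4 + 12*9357 = -4 + 112284 = 112280)
c(-390)/362723 + s/292740 = -390/362723 + 112280/292740 = -390*1/362723 + 112280*(1/292740) = -390/362723 + 802/2091 = 290088356/758453793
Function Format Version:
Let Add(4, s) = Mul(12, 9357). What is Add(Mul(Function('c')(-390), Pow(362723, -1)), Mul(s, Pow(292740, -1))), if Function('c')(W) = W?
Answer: Rational(290088356, 758453793) ≈ 0.38247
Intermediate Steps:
s = 112280 (s = Add(-4, Mul(12, 9357)) = Add(-4, 112284) = 112280)
Add(Mul(Function('c')(-390), Pow(362723, -1)), Mul(s, Pow(292740, -1))) = Add(Mul(-390, Pow(362723, -1)), Mul(112280, Pow(292740, -1))) = Add(Mul(-390, Rational(1, 362723)), Mul(112280, Rational(1, 292740))) = Add(Rational(-390, 362723), Rational(802, 2091)) = Rational(290088356, 758453793)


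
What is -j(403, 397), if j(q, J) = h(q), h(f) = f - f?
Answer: 0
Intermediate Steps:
h(f) = 0
j(q, J) = 0
-j(403, 397) = -1*0 = 0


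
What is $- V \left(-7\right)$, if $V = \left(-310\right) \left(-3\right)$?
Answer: $6510$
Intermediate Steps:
$V = 930$
$- V \left(-7\right) = - 930 \left(-7\right) = \left(-1\right) \left(-6510\right) = 6510$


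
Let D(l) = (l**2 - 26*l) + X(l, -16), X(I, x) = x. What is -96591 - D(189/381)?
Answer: -1557454118/16129 ≈ -96562.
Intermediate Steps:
D(l) = -16 + l**2 - 26*l (D(l) = (l**2 - 26*l) - 16 = -16 + l**2 - 26*l)
-96591 - D(189/381) = -96591 - (-16 + (189/381)**2 - 4914/381) = -96591 - (-16 + (189*(1/381))**2 - 4914/381) = -96591 - (-16 + (63/127)**2 - 26*63/127) = -96591 - (-16 + 3969/16129 - 1638/127) = -96591 - 1*(-462121/16129) = -96591 + 462121/16129 = -1557454118/16129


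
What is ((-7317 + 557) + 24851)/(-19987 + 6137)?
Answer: -18091/13850 ≈ -1.3062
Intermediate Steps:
((-7317 + 557) + 24851)/(-19987 + 6137) = (-6760 + 24851)/(-13850) = 18091*(-1/13850) = -18091/13850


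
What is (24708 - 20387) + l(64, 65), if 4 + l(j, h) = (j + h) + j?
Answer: 4510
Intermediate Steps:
l(j, h) = -4 + h + 2*j (l(j, h) = -4 + ((j + h) + j) = -4 + ((h + j) + j) = -4 + (h + 2*j) = -4 + h + 2*j)
(24708 - 20387) + l(64, 65) = (24708 - 20387) + (-4 + 65 + 2*64) = 4321 + (-4 + 65 + 128) = 4321 + 189 = 4510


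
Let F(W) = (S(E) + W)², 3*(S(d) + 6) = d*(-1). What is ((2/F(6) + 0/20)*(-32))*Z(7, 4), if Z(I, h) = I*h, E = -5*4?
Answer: -1008/25 ≈ -40.320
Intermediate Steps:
E = -20
S(d) = -6 - d/3 (S(d) = -6 + (d*(-1))/3 = -6 + (-d)/3 = -6 - d/3)
F(W) = (⅔ + W)² (F(W) = ((-6 - ⅓*(-20)) + W)² = ((-6 + 20/3) + W)² = (⅔ + W)²)
((2/F(6) + 0/20)*(-32))*Z(7, 4) = ((2/(((2 + 3*6)²/9)) + 0/20)*(-32))*(7*4) = ((2/(((2 + 18)²/9)) + 0*(1/20))*(-32))*28 = ((2/(((⅑)*20²)) + 0)*(-32))*28 = ((2/(((⅑)*400)) + 0)*(-32))*28 = ((2/(400/9) + 0)*(-32))*28 = ((2*(9/400) + 0)*(-32))*28 = ((9/200 + 0)*(-32))*28 = ((9/200)*(-32))*28 = -36/25*28 = -1008/25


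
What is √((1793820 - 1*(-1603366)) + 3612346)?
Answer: 2*√1752383 ≈ 2647.6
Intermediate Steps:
√((1793820 - 1*(-1603366)) + 3612346) = √((1793820 + 1603366) + 3612346) = √(3397186 + 3612346) = √7009532 = 2*√1752383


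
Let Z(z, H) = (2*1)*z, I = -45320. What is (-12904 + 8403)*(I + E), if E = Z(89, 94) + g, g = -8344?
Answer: 240740486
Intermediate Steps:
Z(z, H) = 2*z
E = -8166 (E = 2*89 - 8344 = 178 - 8344 = -8166)
(-12904 + 8403)*(I + E) = (-12904 + 8403)*(-45320 - 8166) = -4501*(-53486) = 240740486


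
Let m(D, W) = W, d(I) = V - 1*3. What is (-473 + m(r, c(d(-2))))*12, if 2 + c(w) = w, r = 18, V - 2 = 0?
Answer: -5712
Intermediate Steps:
V = 2 (V = 2 + 0 = 2)
d(I) = -1 (d(I) = 2 - 1*3 = 2 - 3 = -1)
c(w) = -2 + w
(-473 + m(r, c(d(-2))))*12 = (-473 + (-2 - 1))*12 = (-473 - 3)*12 = -476*12 = -5712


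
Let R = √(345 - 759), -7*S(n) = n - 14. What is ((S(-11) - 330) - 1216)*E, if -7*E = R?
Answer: 32391*I*√46/49 ≈ 4483.4*I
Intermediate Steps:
S(n) = 2 - n/7 (S(n) = -(n - 14)/7 = -(-14 + n)/7 = 2 - n/7)
R = 3*I*√46 (R = √(-414) = 3*I*√46 ≈ 20.347*I)
E = -3*I*√46/7 ≈ -2.9067*I
((S(-11) - 330) - 1216)*E = (((2 - ⅐*(-11)) - 330) - 1216)*(-3*I*√46/7) = (((2 + 11/7) - 330) - 1216)*(-3*I*√46/7) = ((25/7 - 330) - 1216)*(-3*I*√46/7) = (-2285/7 - 1216)*(-3*I*√46/7) = -(-32391)*I*√46/49 = 32391*I*√46/49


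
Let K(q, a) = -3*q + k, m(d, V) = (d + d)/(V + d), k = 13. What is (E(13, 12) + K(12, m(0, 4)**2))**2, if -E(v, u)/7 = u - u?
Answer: 529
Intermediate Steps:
m(d, V) = 2*d/(V + d) (m(d, V) = (2*d)/(V + d) = 2*d/(V + d))
E(v, u) = 0 (E(v, u) = -7*(u - u) = -7*0 = 0)
K(q, a) = 13 - 3*q (K(q, a) = -3*q + 13 = 13 - 3*q)
(E(13, 12) + K(12, m(0, 4)**2))**2 = (0 + (13 - 3*12))**2 = (0 + (13 - 36))**2 = (0 - 23)**2 = (-23)**2 = 529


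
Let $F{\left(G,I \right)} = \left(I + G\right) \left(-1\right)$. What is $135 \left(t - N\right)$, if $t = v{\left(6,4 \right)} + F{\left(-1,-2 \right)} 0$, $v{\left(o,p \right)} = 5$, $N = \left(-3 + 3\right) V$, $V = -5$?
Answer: $675$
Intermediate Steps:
$N = 0$ ($N = \left(-3 + 3\right) \left(-5\right) = 0 \left(-5\right) = 0$)
$F{\left(G,I \right)} = - G - I$ ($F{\left(G,I \right)} = \left(G + I\right) \left(-1\right) = - G - I$)
$t = 5$ ($t = 5 + \left(\left(-1\right) \left(-1\right) - -2\right) 0 = 5 + \left(1 + 2\right) 0 = 5 + 3 \cdot 0 = 5 + 0 = 5$)
$135 \left(t - N\right) = 135 \left(5 - 0\right) = 135 \left(5 + 0\right) = 135 \cdot 5 = 675$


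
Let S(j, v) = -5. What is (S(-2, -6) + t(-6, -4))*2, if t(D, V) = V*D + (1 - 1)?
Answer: 38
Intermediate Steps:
t(D, V) = D*V (t(D, V) = D*V + 0 = D*V)
(S(-2, -6) + t(-6, -4))*2 = (-5 - 6*(-4))*2 = (-5 + 24)*2 = 19*2 = 38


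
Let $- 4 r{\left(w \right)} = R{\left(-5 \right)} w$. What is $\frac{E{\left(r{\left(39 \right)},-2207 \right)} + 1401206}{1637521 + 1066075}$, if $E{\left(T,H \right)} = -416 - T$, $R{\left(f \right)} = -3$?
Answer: $\frac{5603043}{10814384} \approx 0.51811$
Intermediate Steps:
$r{\left(w \right)} = \frac{3 w}{4}$ ($r{\left(w \right)} = - \frac{\left(-3\right) w}{4} = \frac{3 w}{4}$)
$\frac{E{\left(r{\left(39 \right)},-2207 \right)} + 1401206}{1637521 + 1066075} = \frac{\left(-416 - \frac{3}{4} \cdot 39\right) + 1401206}{1637521 + 1066075} = \frac{\left(-416 - \frac{117}{4}\right) + 1401206}{2703596} = \left(\left(-416 - \frac{117}{4}\right) + 1401206\right) \frac{1}{2703596} = \left(- \frac{1781}{4} + 1401206\right) \frac{1}{2703596} = \frac{5603043}{4} \cdot \frac{1}{2703596} = \frac{5603043}{10814384}$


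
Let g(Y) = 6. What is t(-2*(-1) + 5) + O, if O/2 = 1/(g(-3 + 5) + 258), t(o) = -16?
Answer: -2111/132 ≈ -15.992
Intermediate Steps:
O = 1/132 (O = 2/(6 + 258) = 2/264 = 2*(1/264) = 1/132 ≈ 0.0075758)
t(-2*(-1) + 5) + O = -16 + 1/132 = -2111/132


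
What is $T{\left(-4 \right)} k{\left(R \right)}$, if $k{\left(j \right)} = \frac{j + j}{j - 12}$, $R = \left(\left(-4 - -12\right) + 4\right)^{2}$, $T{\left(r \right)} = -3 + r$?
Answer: $- \frac{168}{11} \approx -15.273$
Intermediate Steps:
$R = 144$ ($R = \left(\left(-4 + 12\right) + 4\right)^{2} = \left(8 + 4\right)^{2} = 12^{2} = 144$)
$k{\left(j \right)} = \frac{2 j}{-12 + j}$
$T{\left(-4 \right)} k{\left(R \right)} = \left(-3 - 4\right) 2 \cdot 144 \frac{1}{-12 + 144} = - 7 \cdot 2 \cdot 144 \cdot \frac{1}{132} = \left(-7\right) \frac{24}{11} = - \frac{168}{11}$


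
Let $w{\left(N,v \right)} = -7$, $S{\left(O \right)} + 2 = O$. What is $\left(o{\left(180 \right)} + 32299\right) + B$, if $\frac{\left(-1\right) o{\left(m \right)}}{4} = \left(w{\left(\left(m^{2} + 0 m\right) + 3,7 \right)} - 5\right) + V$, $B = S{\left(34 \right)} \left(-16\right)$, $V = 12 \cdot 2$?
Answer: $31739$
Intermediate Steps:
$S{\left(O \right)} = -2 + O$
$V = 24$
$B = -512$ ($B = \left(-2 + 34\right) \left(-16\right) = 32 \left(-16\right) = -512$)
$o{\left(m \right)} = -48$ ($o{\left(m \right)} = - 4 \left(\left(-7 - 5\right) + 24\right) = - 4 \left(-12 + 24\right) = \left(-4\right) 12 = -48$)
$\left(o{\left(180 \right)} + 32299\right) + B = \left(-48 + 32299\right) - 512 = 32251 - 512 = 31739$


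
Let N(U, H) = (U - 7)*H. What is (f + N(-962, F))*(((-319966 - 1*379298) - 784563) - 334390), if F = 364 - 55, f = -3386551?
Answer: 6701896951924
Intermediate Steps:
F = 309
N(U, H) = H*(-7 + U) (N(U, H) = (-7 + U)*H = H*(-7 + U))
(f + N(-962, F))*(((-319966 - 1*379298) - 784563) - 334390) = (-3386551 + 309*(-7 - 962))*(((-319966 - 1*379298) - 784563) - 334390) = (-3386551 + 309*(-969))*(((-319966 - 379298) - 784563) - 334390) = (-3386551 - 299421)*((-699264 - 784563) - 334390) = -3685972*(-1483827 - 334390) = -3685972*(-1818217) = 6701896951924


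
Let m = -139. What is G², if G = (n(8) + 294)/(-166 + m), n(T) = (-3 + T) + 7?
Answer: 93636/93025 ≈ 1.0066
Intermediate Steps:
n(T) = 4 + T
G = -306/305 (G = ((4 + 8) + 294)/(-166 - 139) = (12 + 294)/(-305) = 306*(-1/305) = -306/305 ≈ -1.0033)
G² = (-306/305)² = 93636/93025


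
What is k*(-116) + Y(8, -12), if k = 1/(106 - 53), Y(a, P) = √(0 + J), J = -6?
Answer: -116/53 + I*√6 ≈ -2.1887 + 2.4495*I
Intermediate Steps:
Y(a, P) = I*√6 (Y(a, P) = √(0 - 6) = √(-6) = I*√6)
k = 1/53 ≈ 0.018868
k*(-116) + Y(8, -12) = (1/53)*(-116) + I*√6 = -116/53 + I*√6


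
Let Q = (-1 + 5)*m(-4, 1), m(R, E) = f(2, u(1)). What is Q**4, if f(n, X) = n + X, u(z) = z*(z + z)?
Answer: 65536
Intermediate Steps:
u(z) = 2*z**2 (u(z) = z*(2*z) = 2*z**2)
f(n, X) = X + n
m(R, E) = 4 (m(R, E) = 2*1**2 + 2 = 2*1 + 2 = 2 + 2 = 4)
Q = 16 (Q = (-1 + 5)*4 = 4*4 = 16)
Q**4 = 16**4 = 65536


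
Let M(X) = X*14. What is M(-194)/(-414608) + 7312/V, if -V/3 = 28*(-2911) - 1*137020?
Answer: 37595155/2123518524 ≈ 0.017704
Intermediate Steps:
M(X) = 14*X
V = 655584 (V = -3*(28*(-2911) - 1*137020) = -3*(-81508 - 137020) = -3*(-218528) = 655584)
M(-194)/(-414608) + 7312/V = (14*(-194))/(-414608) + 7312/655584 = -2716*(-1/414608) + 7312*(1/655584) = 679/103652 + 457/40974 = 37595155/2123518524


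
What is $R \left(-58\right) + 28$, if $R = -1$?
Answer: $86$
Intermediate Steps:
$R \left(-58\right) + 28 = \left(-1\right) \left(-58\right) + 28 = 58 + 28 = 86$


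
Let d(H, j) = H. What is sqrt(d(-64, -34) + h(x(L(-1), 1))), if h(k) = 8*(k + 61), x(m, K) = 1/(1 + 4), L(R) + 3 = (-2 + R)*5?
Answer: 4*sqrt(665)/5 ≈ 20.630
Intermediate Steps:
L(R) = -13 + 5*R (L(R) = -3 + (-2 + R)*5 = -3 + (-10 + 5*R) = -13 + 5*R)
x(m, K) = 1/5
h(k) = 488 + 8*k (h(k) = 8*(61 + k) = 488 + 8*k)
sqrt(d(-64, -34) + h(x(L(-1), 1))) = sqrt(-64 + (488 + 8*(1/5))) = sqrt(-64 + (488 + 8/5)) = sqrt(-64 + 2448/5) = sqrt(2128/5) = 4*sqrt(665)/5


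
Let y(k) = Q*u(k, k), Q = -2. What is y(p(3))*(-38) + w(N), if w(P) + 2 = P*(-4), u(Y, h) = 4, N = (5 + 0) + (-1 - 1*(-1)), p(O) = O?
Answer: 282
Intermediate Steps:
N = 5 (N = 5 + (-1 + 1) = 5 + 0 = 5)
w(P) = -2 - 4*P (w(P) = -2 + P*(-4) = -2 - 4*P)
y(k) = -8 (y(k) = -2*4 = -8)
y(p(3))*(-38) + w(N) = -8*(-38) + (-2 - 4*5) = 304 + (-2 - 20) = 304 - 22 = 282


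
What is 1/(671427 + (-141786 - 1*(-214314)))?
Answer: 1/743955 ≈ 1.3442e-6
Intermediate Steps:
1/(671427 + (-141786 - 1*(-214314))) = 1/(671427 + (-141786 + 214314)) = 1/(671427 + 72528) = 1/743955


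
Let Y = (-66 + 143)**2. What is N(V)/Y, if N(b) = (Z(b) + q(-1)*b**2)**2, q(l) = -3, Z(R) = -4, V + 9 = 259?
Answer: 35157750016/5929 ≈ 5.9298e+6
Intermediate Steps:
V = 250 (V = -9 + 259 = 250)
Y = 5929 (Y = 77**2 = 5929)
N(b) = (-4 - 3*b**2)**2
N(V)/Y = (4 + 3*250**2)**2/5929 = (4 + 3*62500)**2*(1/5929) = (4 + 187500)**2*(1/5929) = 187504**2*(1/5929) = 35157750016*(1/5929) = 35157750016/5929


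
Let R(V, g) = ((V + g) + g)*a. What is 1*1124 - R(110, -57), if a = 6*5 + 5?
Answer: 1264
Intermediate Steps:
a = 35 (a = 30 + 5 = 35)
R(V, g) = 35*V + 70*g (R(V, g) = ((V + g) + g)*35 = (V + 2*g)*35 = 35*V + 70*g)
1*1124 - R(110, -57) = 1*1124 - (35*110 + 70*(-57)) = 1124 - (3850 - 3990) = 1124 - 1*(-140) = 1124 + 140 = 1264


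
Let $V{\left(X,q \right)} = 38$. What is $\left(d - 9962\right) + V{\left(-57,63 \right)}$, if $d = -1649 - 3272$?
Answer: $-14845$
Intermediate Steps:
$d = -4921$ ($d = -1649 - 3272 = -4921$)
$\left(d - 9962\right) + V{\left(-57,63 \right)} = \left(-4921 - 9962\right) + 38 = -14883 + 38 = -14845$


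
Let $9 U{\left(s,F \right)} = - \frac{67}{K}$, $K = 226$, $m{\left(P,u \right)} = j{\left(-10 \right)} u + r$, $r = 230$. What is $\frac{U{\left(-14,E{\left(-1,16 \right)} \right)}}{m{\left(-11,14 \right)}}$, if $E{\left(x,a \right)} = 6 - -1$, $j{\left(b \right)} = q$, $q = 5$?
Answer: $- \frac{67}{610200} \approx -0.0001098$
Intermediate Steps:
$j{\left(b \right)} = 5$
$m{\left(P,u \right)} = 230 + 5 u$ ($m{\left(P,u \right)} = 5 u + 230 = 230 + 5 u$)
$E{\left(x,a \right)} = 7$ ($E{\left(x,a \right)} = 6 + 1 = 7$)
$U{\left(s,F \right)} = - \frac{67}{2034}$ ($U{\left(s,F \right)} = \frac{\left(-67\right) \frac{1}{226}}{9} = \frac{1}{9} \left(- \frac{67}{226}\right) = - \frac{67}{2034}$)
$\frac{U{\left(-14,E{\left(-1,16 \right)} \right)}}{m{\left(-11,14 \right)}} = - \frac{67}{2034 \left(230 + 5 \cdot 14\right)} = - \frac{67}{2034 \left(230 + 70\right)} = - \frac{67}{2034 \cdot 300} = \left(- \frac{67}{2034}\right) \frac{1}{300} = - \frac{67}{610200}$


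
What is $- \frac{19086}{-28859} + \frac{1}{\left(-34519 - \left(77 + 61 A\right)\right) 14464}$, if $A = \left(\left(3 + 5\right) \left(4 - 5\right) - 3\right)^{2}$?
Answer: $\frac{11588166561349}{17521895610752} \approx 0.66135$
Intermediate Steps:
$A = 121$ ($A = \left(8 \left(-1\right) - 3\right)^{2} = \left(-8 - 3\right)^{2} = \left(-11\right)^{2} = 121$)
$- \frac{19086}{-28859} + \frac{1}{\left(-34519 - \left(77 + 61 A\right)\right) 14464} = - \frac{19086}{-28859} + \frac{1}{\left(-34519 - 7458\right) 14464} = \left(-19086\right) \left(- \frac{1}{28859}\right) + \frac{1}{-34519 - 7458} \cdot \frac{1}{14464} = \frac{19086}{28859} + \frac{1}{-34519 - 7458} \cdot \frac{1}{14464} = \frac{19086}{28859} + \frac{1}{-41977} \cdot \frac{1}{14464} = \frac{19086}{28859} - \frac{1}{607155328} = \frac{11588166561349}{17521895610752}$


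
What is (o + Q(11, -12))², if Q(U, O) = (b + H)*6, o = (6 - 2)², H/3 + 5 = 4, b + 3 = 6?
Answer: 256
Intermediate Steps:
b = 3 (b = -3 + 6 = 3)
H = -3 (H = -15 + 3*4 = -15 + 12 = -3)
o = 16 (o = 4² = 16)
Q(U, O) = 0 (Q(U, O) = (3 - 3)*6 = 0*6 = 0)
(o + Q(11, -12))² = (16 + 0)² = 16² = 256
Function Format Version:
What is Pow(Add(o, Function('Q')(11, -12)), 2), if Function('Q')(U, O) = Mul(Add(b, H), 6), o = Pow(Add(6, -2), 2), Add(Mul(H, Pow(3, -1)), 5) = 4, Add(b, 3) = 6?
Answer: 256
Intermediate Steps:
b = 3 (b = Add(-3, 6) = 3)
H = -3 (H = Add(-15, Mul(3, 4)) = Add(-15, 12) = -3)
o = 16 (o = Pow(4, 2) = 16)
Function('Q')(U, O) = 0 (Function('Q')(U, O) = Mul(Add(3, -3), 6) = Mul(0, 6) = 0)
Pow(Add(o, Function('Q')(11, -12)), 2) = Pow(Add(16, 0), 2) = Pow(16, 2) = 256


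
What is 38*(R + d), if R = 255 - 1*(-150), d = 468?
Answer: 33174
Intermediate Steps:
R = 405 (R = 255 + 150 = 405)
38*(R + d) = 38*(405 + 468) = 38*873 = 33174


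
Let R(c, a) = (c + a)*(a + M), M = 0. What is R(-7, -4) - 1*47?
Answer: -3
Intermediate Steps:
R(c, a) = a*(a + c) (R(c, a) = (c + a)*(a + 0) = (a + c)*a = a*(a + c))
R(-7, -4) - 1*47 = -4*(-4 - 7) - 1*47 = -4*(-11) - 47 = 44 - 47 = -3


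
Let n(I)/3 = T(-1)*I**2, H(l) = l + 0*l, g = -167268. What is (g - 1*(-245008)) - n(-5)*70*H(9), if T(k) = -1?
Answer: 124990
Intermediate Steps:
H(l) = l (H(l) = l + 0 = l)
n(I) = -3*I**2 (n(I) = 3*(-I**2) = -3*I**2)
(g - 1*(-245008)) - n(-5)*70*H(9) = (-167268 - 1*(-245008)) - -3*(-5)**2*70*9 = (-167268 + 245008) - -3*25*70*9 = 77740 - (-75*70)*9 = 77740 - (-5250)*9 = 77740 - 1*(-47250) = 77740 + 47250 = 124990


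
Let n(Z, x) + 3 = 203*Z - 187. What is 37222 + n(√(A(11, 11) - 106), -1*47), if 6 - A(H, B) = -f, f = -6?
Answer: 37032 + 203*I*√106 ≈ 37032.0 + 2090.0*I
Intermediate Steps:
A(H, B) = 0 (A(H, B) = 6 - (-1)*(-6) = 6 - 1*6 = 6 - 6 = 0)
n(Z, x) = -190 + 203*Z (n(Z, x) = -3 + (203*Z - 187) = -3 + (-187 + 203*Z) = -190 + 203*Z)
37222 + n(√(A(11, 11) - 106), -1*47) = 37222 + (-190 + 203*√(0 - 106)) = 37222 + (-190 + 203*√(-106)) = 37222 + (-190 + 203*(I*√106)) = 37222 + (-190 + 203*I*√106) = 37032 + 203*I*√106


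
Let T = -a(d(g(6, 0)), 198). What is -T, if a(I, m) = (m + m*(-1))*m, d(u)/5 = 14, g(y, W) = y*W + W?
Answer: 0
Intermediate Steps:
g(y, W) = W + W*y (g(y, W) = W*y + W = W + W*y)
d(u) = 70 (d(u) = 5*14 = 70)
a(I, m) = 0 (a(I, m) = (m - m)*m = 0*m = 0)
T = 0 (T = -1*0 = 0)
-T = -1*0 = 0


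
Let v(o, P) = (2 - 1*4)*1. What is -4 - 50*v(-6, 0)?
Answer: 96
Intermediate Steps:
v(o, P) = -2 (v(o, P) = (2 - 4)*1 = -2*1 = -2)
-4 - 50*v(-6, 0) = -4 - 50*(-2) = -4 + 100 = 96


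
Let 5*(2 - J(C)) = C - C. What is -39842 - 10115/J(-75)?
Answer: -89799/2 ≈ -44900.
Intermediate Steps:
J(C) = 2 (J(C) = 2 - (C - C)/5 = 2 - 1/5*0 = 2 + 0 = 2)
-39842 - 10115/J(-75) = -39842 - 10115/2 = -89799/2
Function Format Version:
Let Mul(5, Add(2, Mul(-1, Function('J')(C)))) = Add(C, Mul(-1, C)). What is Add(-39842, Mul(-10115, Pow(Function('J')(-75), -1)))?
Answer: Rational(-89799, 2) ≈ -44900.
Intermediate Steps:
Function('J')(C) = 2 (Function('J')(C) = Add(2, Mul(Rational(-1, 5), Add(C, Mul(-1, C)))) = Add(2, Mul(Rational(-1, 5), 0)) = Add(2, 0) = 2)
Add(-39842, Mul(-10115, Pow(Function('J')(-75), -1))) = Add(-39842, Mul(-10115, Pow(2, -1))) = Add(-39842, Mul(-10115, Rational(1, 2))) = Add(-39842, Rational(-10115, 2)) = Rational(-89799, 2)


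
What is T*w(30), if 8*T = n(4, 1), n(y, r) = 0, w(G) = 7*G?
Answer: 0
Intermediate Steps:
T = 0 (T = (⅛)*0 = 0)
T*w(30) = 0*(7*30) = 0*210 = 0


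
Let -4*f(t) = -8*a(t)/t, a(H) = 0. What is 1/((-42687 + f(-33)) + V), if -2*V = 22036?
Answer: -1/53705 ≈ -1.8620e-5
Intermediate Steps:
V = -11018 (V = -½*22036 = -11018)
f(t) = 0 (f(t) = -(-2)*0/t = -(-2)*0 = -¼*0 = 0)
1/((-42687 + f(-33)) + V) = 1/((-42687 + 0) - 11018) = 1/(-42687 - 11018) = 1/(-53705) = -1/53705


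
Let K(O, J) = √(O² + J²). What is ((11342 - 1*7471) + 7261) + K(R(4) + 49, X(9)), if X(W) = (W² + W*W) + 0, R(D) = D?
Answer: 11132 + √29053 ≈ 11302.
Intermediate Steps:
X(W) = 2*W² (X(W) = (W² + W²) + 0 = 2*W² + 0 = 2*W²)
K(O, J) = √(J² + O²)
((11342 - 1*7471) + 7261) + K(R(4) + 49, X(9)) = ((11342 - 1*7471) + 7261) + √((2*9²)² + (4 + 49)²) = ((11342 - 7471) + 7261) + √((2*81)² + 53²) = (3871 + 7261) + √(162² + 2809) = 11132 + √(26244 + 2809) = 11132 + √29053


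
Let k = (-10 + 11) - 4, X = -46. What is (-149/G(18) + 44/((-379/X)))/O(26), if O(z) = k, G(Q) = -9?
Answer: -74687/10233 ≈ -7.2986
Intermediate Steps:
k = -3 (k = 1 - 4 = -3)
O(z) = -3
(-149/G(18) + 44/((-379/X)))/O(26) = (-149/(-9) + 44/((-379/(-46))))/(-3) = (-149*(-⅑) + 44/((-379*(-1/46))))*(-⅓) = (149/9 + 44/(379/46))*(-⅓) = (149/9 + 44*(46/379))*(-⅓) = (149/9 + 2024/379)*(-⅓) = (74687/3411)*(-⅓) = -74687/10233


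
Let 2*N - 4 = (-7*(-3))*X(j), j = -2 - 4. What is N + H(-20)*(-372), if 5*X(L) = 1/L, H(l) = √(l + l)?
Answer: 33/20 - 744*I*√10 ≈ 1.65 - 2352.7*I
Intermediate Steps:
j = -6
H(l) = √2*√l (H(l) = √(2*l) = √2*√l)
X(L) = 1/(5*L)
N = 33/20 (N = 2 + ((-7*(-3))*((⅕)/(-6)))/2 = 2 + (21*((⅕)*(-⅙)))/2 = 2 + (21*(-1/30))/2 = 2 + (½)*(-7/10) = 2 - 7/20 = 33/20 ≈ 1.6500)
N + H(-20)*(-372) = 33/20 + (√2*√(-20))*(-372) = 33/20 + (√2*(2*I*√5))*(-372) = 33/20 + (2*I*√10)*(-372) = 33/20 - 744*I*√10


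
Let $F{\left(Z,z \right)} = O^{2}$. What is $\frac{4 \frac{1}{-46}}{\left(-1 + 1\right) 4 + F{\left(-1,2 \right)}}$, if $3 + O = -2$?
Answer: $- \frac{2}{575} \approx -0.0034783$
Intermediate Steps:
$O = -5$ ($O = -3 - 2 = -5$)
$F{\left(Z,z \right)} = 25$ ($F{\left(Z,z \right)} = \left(-5\right)^{2} = 25$)
$\frac{4 \frac{1}{-46}}{\left(-1 + 1\right) 4 + F{\left(-1,2 \right)}} = \frac{4 \frac{1}{-46}}{\left(-1 + 1\right) 4 + 25} = \frac{4 \left(- \frac{1}{46}\right)}{0 \cdot 4 + 25} = - \frac{2}{23 \left(0 + 25\right)} = - \frac{2}{23 \cdot 25} = \left(- \frac{2}{23}\right) \frac{1}{25} = - \frac{2}{575}$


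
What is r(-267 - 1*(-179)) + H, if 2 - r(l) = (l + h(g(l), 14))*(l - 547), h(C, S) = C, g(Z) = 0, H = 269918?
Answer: 214040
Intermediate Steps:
r(l) = 2 - l*(-547 + l) (r(l) = 2 - (l + 0)*(l - 547) = 2 - l*(-547 + l))
r(-267 - 1*(-179)) + H = (2 - (-267 - 1*(-179))² + 547*(-267 - 1*(-179))) + 269918 = (2 - (-267 + 179)² + 547*(-267 + 179)) + 269918 = (2 - 1*(-88)² + 547*(-88)) + 269918 = (2 - 1*7744 - 48136) + 269918 = (2 - 7744 - 48136) + 269918 = -55878 + 269918 = 214040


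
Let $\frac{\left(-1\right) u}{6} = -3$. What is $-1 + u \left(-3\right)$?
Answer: $-55$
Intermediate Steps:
$u = 18$ ($u = \left(-6\right) \left(-3\right) = 18$)
$-1 + u \left(-3\right) = -1 + 18 \left(-3\right) = -1 - 54 = -55$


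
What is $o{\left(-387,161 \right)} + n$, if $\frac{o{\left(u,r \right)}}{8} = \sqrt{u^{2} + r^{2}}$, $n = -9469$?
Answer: $-9469 + 8 \sqrt{175690} \approx -6115.8$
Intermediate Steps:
$o{\left(u,r \right)} = 8 \sqrt{r^{2} + u^{2}}$ ($o{\left(u,r \right)} = 8 \sqrt{u^{2} + r^{2}} = 8 \sqrt{r^{2} + u^{2}}$)
$o{\left(-387,161 \right)} + n = 8 \sqrt{161^{2} + \left(-387\right)^{2}} - 9469 = 8 \sqrt{25921 + 149769} - 9469 = 8 \sqrt{175690} - 9469 = -9469 + 8 \sqrt{175690}$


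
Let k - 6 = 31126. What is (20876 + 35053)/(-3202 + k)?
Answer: 18643/9310 ≈ 2.0025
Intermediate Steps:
k = 31132 (k = 6 + 31126 = 31132)
(20876 + 35053)/(-3202 + k) = (20876 + 35053)/(-3202 + 31132) = 55929/27930 = 55929*(1/27930) = 18643/9310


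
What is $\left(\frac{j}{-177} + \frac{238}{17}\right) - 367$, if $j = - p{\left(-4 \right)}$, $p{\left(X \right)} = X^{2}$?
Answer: $- \frac{62465}{177} \approx -352.91$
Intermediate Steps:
$j = -16$ ($j = - \left(-4\right)^{2} = \left(-1\right) 16 = -16$)
$\left(\frac{j}{-177} + \frac{238}{17}\right) - 367 = \left(- \frac{16}{-177} + \frac{238}{17}\right) - 367 = \left(\left(-16\right) \left(- \frac{1}{177}\right) + 238 \cdot \frac{1}{17}\right) - 367 = \left(\frac{16}{177} + 14\right) - 367 = \frac{2494}{177} - 367 = - \frac{62465}{177}$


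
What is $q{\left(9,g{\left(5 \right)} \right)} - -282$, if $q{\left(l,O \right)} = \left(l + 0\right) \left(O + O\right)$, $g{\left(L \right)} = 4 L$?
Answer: $642$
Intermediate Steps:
$q{\left(l,O \right)} = 2 O l$ ($q{\left(l,O \right)} = l 2 O = 2 O l$)
$q{\left(9,g{\left(5 \right)} \right)} - -282 = 2 \cdot 4 \cdot 5 \cdot 9 - -282 = 2 \cdot 20 \cdot 9 + 282 = 360 + 282 = 642$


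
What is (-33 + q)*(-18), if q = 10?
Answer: 414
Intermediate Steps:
(-33 + q)*(-18) = (-33 + 10)*(-18) = -23*(-18) = 414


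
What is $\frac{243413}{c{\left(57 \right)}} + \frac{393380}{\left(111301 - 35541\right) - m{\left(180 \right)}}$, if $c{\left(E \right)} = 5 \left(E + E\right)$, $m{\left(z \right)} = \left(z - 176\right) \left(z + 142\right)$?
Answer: $\frac{127442219}{294785} \approx 432.32$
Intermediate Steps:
$m{\left(z \right)} = \left(-176 + z\right) \left(142 + z\right)$
$c{\left(E \right)} = 10 E$ ($c{\left(E \right)} = 5 \cdot 2 E = 10 E$)
$\frac{243413}{c{\left(57 \right)}} + \frac{393380}{\left(111301 - 35541\right) - m{\left(180 \right)}} = \frac{243413}{10 \cdot 57} + \frac{393380}{\left(111301 - 35541\right) - \left(-24992 + 180^{2} - 6120\right)} = \frac{243413}{570} + \frac{393380}{75760 - \left(-24992 + 32400 - 6120\right)} = 243413 \cdot \frac{1}{570} + \frac{393380}{75760 - 1288} = \frac{243413}{570} + \frac{393380}{75760 - 1288} = \frac{243413}{570} + \frac{393380}{74472} = \frac{243413}{570} + 393380 \cdot \frac{1}{74472} = \frac{243413}{570} + \frac{98345}{18618} = \frac{127442219}{294785}$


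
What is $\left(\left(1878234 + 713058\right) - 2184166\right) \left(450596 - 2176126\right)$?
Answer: $-702508126780$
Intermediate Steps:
$\left(\left(1878234 + 713058\right) - 2184166\right) \left(450596 - 2176126\right) = \left(2591292 - 2184166\right) \left(-1725530\right) = 407126 \left(-1725530\right) = -702508126780$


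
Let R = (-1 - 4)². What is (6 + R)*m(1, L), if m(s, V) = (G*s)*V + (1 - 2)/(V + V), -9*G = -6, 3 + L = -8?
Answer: -14911/66 ≈ -225.92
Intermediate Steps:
L = -11 (L = -3 - 8 = -11)
G = ⅔ (G = -⅑*(-6) = ⅔ ≈ 0.66667)
m(s, V) = -1/(2*V) + 2*V*s/3 (m(s, V) = (2*s/3)*V + (1 - 2)/(V + V) = 2*V*s/3 - 1/(2*V) = -1/(2*V) + 2*V*s/3)
R = 25 (R = (-5)² = 25)
(6 + R)*m(1, L) = (6 + 25)*((⅙)*(-3 + 4*1*(-11)²)/(-11)) = 31*((⅙)*(-1/11)*(-3 + 4*1*121)) = 31*((⅙)*(-1/11)*(-3 + 484)) = 31*((⅙)*(-1/11)*481) = 31*(-481/66) = -14911/66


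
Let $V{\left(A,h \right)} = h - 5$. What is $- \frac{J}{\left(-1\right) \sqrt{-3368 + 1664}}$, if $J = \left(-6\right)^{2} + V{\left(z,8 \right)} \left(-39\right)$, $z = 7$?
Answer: $\frac{27 i \sqrt{426}}{284} \approx 1.9622 i$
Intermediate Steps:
$V{\left(A,h \right)} = -5 + h$
$J = -81$ ($J = \left(-6\right)^{2} + \left(-5 + 8\right) \left(-39\right) = 36 + 3 \left(-39\right) = 36 - 117 = -81$)
$- \frac{J}{\left(-1\right) \sqrt{-3368 + 1664}} = - \frac{-81}{\left(-1\right) \sqrt{-3368 + 1664}} = - \frac{-81}{\left(-1\right) \sqrt{-1704}} = - \frac{-81}{\left(-1\right) 2 i \sqrt{426}} = - \frac{-81}{\left(-2\right) i \sqrt{426}} = - \left(-81\right) \frac{i \sqrt{426}}{852} = - \frac{\left(-27\right) i \sqrt{426}}{284} = \frac{27 i \sqrt{426}}{284}$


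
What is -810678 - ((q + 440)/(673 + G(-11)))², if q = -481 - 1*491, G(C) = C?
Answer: -88818763114/109561 ≈ -8.1068e+5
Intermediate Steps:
q = -972 (q = -481 - 491 = -972)
-810678 - ((q + 440)/(673 + G(-11)))² = -810678 - ((-972 + 440)/(673 - 11))² = -810678 - (-532/662)² = -810678 - (-532*1/662)² = -810678 - (-266/331)² = -810678 - 1*70756/109561 = -810678 - 70756/109561 = -88818763114/109561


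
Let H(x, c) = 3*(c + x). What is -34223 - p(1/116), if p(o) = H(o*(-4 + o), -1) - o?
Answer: -460462815/13456 ≈ -34220.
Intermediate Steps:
H(x, c) = 3*c + 3*x
p(o) = -3 - o + 3*o*(-4 + o) (p(o) = (3*(-1) + 3*(o*(-4 + o))) - o = (-3 + 3*o*(-4 + o)) - o = -3 - o + 3*o*(-4 + o))
-34223 - p(1/116) = -34223 - (-3 - 1/116 + 3*(-4 + 1/116)/116) = -34223 - (-3 - 1*1/116 + 3*(1/116)*(-4 + 1/116)) = -34223 - (-3 - 1/116 + 3*(1/116)*(-463/116)) = -34223 - (-3 - 1/116 - 1389/13456) = -34223 - 1*(-41873/13456) = -34223 + 41873/13456 = -460462815/13456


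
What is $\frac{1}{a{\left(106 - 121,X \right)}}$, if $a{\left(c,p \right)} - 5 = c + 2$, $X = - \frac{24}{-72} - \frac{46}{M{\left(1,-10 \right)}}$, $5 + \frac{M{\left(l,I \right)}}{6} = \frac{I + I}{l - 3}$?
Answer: $- \frac{1}{8} \approx -0.125$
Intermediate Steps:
$M{\left(l,I \right)} = -30 + \frac{12 I}{-3 + l}$ ($M{\left(l,I \right)} = -30 + 6 \frac{I + I}{l - 3} = -30 + 6 \frac{2 I}{-3 + l} = -30 + \frac{12 I}{-3 + l}$)
$X = - \frac{6}{5}$ ($X = - \frac{24}{-72} - \frac{46}{6 \frac{1}{-3 + 1} \left(15 - 5 + 2 \left(-10\right)\right)} = \left(-24\right) \left(- \frac{1}{72}\right) - \frac{46}{6 \frac{1}{-2} \left(15 - 5 - 20\right)} = \frac{1}{3} - \frac{46}{6 \left(- \frac{1}{2}\right) \left(-10\right)} = \frac{1}{3} - \frac{46}{30} = \frac{1}{3} - \frac{23}{15} = - \frac{6}{5} \approx -1.2$)
$a{\left(c,p \right)} = 7 + c$ ($a{\left(c,p \right)} = 5 + \left(c + 2\right) = 5 + \left(2 + c\right) = 7 + c$)
$\frac{1}{a{\left(106 - 121,X \right)}} = \frac{1}{7 + \left(106 - 121\right)} = \frac{1}{7 - 15} = \frac{1}{-8} = - \frac{1}{8}$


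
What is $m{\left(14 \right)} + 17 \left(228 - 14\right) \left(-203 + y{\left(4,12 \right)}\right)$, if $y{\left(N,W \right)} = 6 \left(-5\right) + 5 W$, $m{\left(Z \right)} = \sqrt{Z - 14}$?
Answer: $-629374$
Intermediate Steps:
$m{\left(Z \right)} = \sqrt{-14 + Z}$
$y{\left(N,W \right)} = -30 + 5 W$
$m{\left(14 \right)} + 17 \left(228 - 14\right) \left(-203 + y{\left(4,12 \right)}\right) = \sqrt{-14 + 14} + 17 \left(228 - 14\right) \left(-203 + \left(-30 + 5 \cdot 12\right)\right) = \sqrt{0} + 17 \cdot 214 \left(-203 + \left(-30 + 60\right)\right) = 0 + 17 \cdot 214 \left(-203 + 30\right) = 0 + 17 \cdot 214 \left(-173\right) = 0 + 17 \left(-37022\right) = 0 - 629374 = -629374$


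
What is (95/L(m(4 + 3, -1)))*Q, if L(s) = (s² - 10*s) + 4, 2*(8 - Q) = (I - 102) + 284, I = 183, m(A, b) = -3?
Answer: -33155/86 ≈ -385.52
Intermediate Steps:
Q = -349/2 (Q = 8 - ((183 - 102) + 284)/2 = 8 - (81 + 284)/2 = 8 - ½*365 = 8 - 365/2 = -349/2 ≈ -174.50)
L(s) = 4 + s² - 10*s
(95/L(m(4 + 3, -1)))*Q = (95/(4 + (-3)² - 10*(-3)))*(-349/2) = (95/(4 + 9 + 30))*(-349/2) = (95/43)*(-349/2) = -33155/86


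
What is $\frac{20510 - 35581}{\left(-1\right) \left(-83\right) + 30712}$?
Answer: $- \frac{15071}{30795} \approx -0.4894$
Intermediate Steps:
$\frac{20510 - 35581}{\left(-1\right) \left(-83\right) + 30712} = - \frac{15071}{83 + 30712} = - \frac{15071}{30795}$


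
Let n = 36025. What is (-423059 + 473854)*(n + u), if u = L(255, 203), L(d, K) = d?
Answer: 1842842600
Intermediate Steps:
u = 255
(-423059 + 473854)*(n + u) = (-423059 + 473854)*(36025 + 255) = 50795*36280 = 1842842600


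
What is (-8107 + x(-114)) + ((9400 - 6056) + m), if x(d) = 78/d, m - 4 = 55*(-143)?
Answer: -239869/19 ≈ -12625.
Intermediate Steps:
m = -7861 (m = 4 + 55*(-143) = 4 - 7865 = -7861)
(-8107 + x(-114)) + ((9400 - 6056) + m) = (-8107 + 78/(-114)) + ((9400 - 6056) - 7861) = (-8107 + 78*(-1/114)) + (3344 - 7861) = (-8107 - 13/19) - 4517 = -154046/19 - 4517 = -239869/19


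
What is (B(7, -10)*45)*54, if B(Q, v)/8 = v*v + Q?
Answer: 2080080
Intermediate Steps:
B(Q, v) = 8*Q + 8*v² (B(Q, v) = 8*(v*v + Q) = 8*(v² + Q) = 8*(Q + v²) = 8*Q + 8*v²)
(B(7, -10)*45)*54 = ((8*7 + 8*(-10)²)*45)*54 = ((56 + 8*100)*45)*54 = ((56 + 800)*45)*54 = (856*45)*54 = 38520*54 = 2080080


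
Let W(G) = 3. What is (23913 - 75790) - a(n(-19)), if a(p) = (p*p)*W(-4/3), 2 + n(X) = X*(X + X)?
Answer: -1607077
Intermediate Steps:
n(X) = -2 + 2*X**2 (n(X) = -2 + X*(X + X) = -2 + X*(2*X) = -2 + 2*X**2)
a(p) = 3*p**2 (a(p) = (p*p)*3 = p**2*3 = 3*p**2)
(23913 - 75790) - a(n(-19)) = (23913 - 75790) - 3*(-2 + 2*(-19)**2)**2 = -51877 - 3*(-2 + 2*361)**2 = -51877 - 3*(-2 + 722)**2 = -51877 - 3*720**2 = -51877 - 3*518400 = -51877 - 1*1555200 = -51877 - 1555200 = -1607077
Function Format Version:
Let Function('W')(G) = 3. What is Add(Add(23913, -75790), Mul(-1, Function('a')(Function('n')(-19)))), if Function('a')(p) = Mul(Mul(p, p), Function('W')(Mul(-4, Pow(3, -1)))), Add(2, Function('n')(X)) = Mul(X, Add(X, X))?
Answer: -1607077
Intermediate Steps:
Function('n')(X) = Add(-2, Mul(2, Pow(X, 2))) (Function('n')(X) = Add(-2, Mul(X, Add(X, X))) = Add(-2, Mul(X, Mul(2, X))) = Add(-2, Mul(2, Pow(X, 2))))
Function('a')(p) = Mul(3, Pow(p, 2)) (Function('a')(p) = Mul(Mul(p, p), 3) = Mul(Pow(p, 2), 3) = Mul(3, Pow(p, 2)))
Add(Add(23913, -75790), Mul(-1, Function('a')(Function('n')(-19)))) = Add(Add(23913, -75790), Mul(-1, Mul(3, Pow(Add(-2, Mul(2, Pow(-19, 2))), 2)))) = Add(-51877, Mul(-1, Mul(3, Pow(Add(-2, Mul(2, 361)), 2)))) = Add(-51877, Mul(-1, Mul(3, Pow(Add(-2, 722), 2)))) = Add(-51877, Mul(-1, Mul(3, Pow(720, 2)))) = Add(-51877, Mul(-1, Mul(3, 518400))) = Add(-51877, Mul(-1, 1555200)) = Add(-51877, -1555200) = -1607077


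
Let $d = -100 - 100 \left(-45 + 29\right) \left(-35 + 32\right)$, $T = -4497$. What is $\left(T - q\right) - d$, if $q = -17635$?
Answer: $18038$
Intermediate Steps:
$d = -4900$ ($d = -100 - 100 \left(\left(-16\right) \left(-3\right)\right) = -100 - 4800 = -4900$)
$\left(T - q\right) - d = \left(-4497 - -17635\right) - -4900 = \left(-4497 + 17635\right) + 4900 = 13138 + 4900 = 18038$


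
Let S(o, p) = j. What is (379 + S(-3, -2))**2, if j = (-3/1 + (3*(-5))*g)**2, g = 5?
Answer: 41770369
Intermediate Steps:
j = 6084 (j = (-3/1 + (3*(-5))*5)**2 = (-3*1 - 15*5)**2 = (-3 - 75)**2 = (-78)**2 = 6084)
S(o, p) = 6084
(379 + S(-3, -2))**2 = (379 + 6084)**2 = 6463**2 = 41770369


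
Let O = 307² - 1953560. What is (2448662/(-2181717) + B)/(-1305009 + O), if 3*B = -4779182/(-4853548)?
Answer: 4204545507139/16753600114700218560 ≈ 2.5096e-7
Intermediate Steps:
B = 2389591/7280322 (B = (-4779182/(-4853548))/3 = (-4779182*(-1/4853548))/3 = (⅓)*(2389591/2426774) = 2389591/7280322 ≈ 0.32823)
O = -1859311 (O = 94249 - 1953560 = -1859311)
(2448662/(-2181717) + B)/(-1305009 + O) = (2448662/(-2181717) + 2389591/7280322)/(-1305009 - 1859311) = (2448662*(-1/2181717) + 2389591/7280322)/(-3164320) = (-2448662/2181717 + 2389591/7280322)*(-1/3164320) = -4204545507139/5294534090958*(-1/3164320) = 4204545507139/16753600114700218560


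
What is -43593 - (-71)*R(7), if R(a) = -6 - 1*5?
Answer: -44374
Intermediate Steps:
R(a) = -11 (R(a) = -6 - 5 = -11)
-43593 - (-71)*R(7) = -43593 - (-71)*(-11) = -43593 - 1*781 = -43593 - 781 = -44374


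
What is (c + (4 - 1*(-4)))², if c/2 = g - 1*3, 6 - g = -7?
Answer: 784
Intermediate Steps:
g = 13 (g = 6 - 1*(-7) = 6 + 7 = 13)
c = 20 (c = 2*(13 - 1*3) = 2*(13 - 3) = 2*10 = 20)
(c + (4 - 1*(-4)))² = (20 + (4 - 1*(-4)))² = (20 + (4 + 4))² = (20 + 8)² = 28² = 784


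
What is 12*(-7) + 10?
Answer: -74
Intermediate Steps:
12*(-7) + 10 = -84 + 10 = -74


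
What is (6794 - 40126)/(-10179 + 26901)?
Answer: -16666/8361 ≈ -1.9933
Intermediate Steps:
(6794 - 40126)/(-10179 + 26901) = -33332/16722 = -33332*1/16722 = -16666/8361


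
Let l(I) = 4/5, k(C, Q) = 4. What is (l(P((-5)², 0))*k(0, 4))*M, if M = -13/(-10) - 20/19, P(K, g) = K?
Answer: 376/475 ≈ 0.79158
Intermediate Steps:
l(I) = ⅘ (l(I) = 4*(⅕) = ⅘)
M = 47/190 (M = -13*(-⅒) - 20*1/19 = 13/10 - 20/19 = 47/190 ≈ 0.24737)
(l(P((-5)², 0))*k(0, 4))*M = ((⅘)*4)*(47/190) = (16/5)*(47/190) = 376/475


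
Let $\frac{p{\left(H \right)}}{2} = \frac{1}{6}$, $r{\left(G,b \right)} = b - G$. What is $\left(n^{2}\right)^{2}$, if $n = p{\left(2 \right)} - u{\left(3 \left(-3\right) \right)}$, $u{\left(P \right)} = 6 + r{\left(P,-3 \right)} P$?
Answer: $\frac{442050625}{81} \approx 5.4574 \cdot 10^{6}$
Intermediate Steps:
$p{\left(H \right)} = \frac{1}{3}$ ($p{\left(H \right)} = \frac{2}{6} = 2 \cdot \frac{1}{6} = \frac{1}{3}$)
$u{\left(P \right)} = 6 + P \left(-3 - P\right)$ ($u{\left(P \right)} = 6 + \left(-3 - P\right) P = 6 + P \left(-3 - P\right)$)
$n = \frac{145}{3}$ ($n = \frac{1}{3} - \left(6 - 3 \left(-3\right) \left(3 + 3 \left(-3\right)\right)\right) = \frac{1}{3} - \left(6 - - 9 \left(3 - 9\right)\right) = \frac{1}{3} - \left(6 - \left(-9\right) \left(-6\right)\right) = \frac{1}{3} - \left(6 - 54\right) = \frac{1}{3} - -48 = \frac{1}{3} + 48 = \frac{145}{3} \approx 48.333$)
$\left(n^{2}\right)^{2} = \left(\left(\frac{145}{3}\right)^{2}\right)^{2} = \left(\frac{21025}{9}\right)^{2} = \frac{442050625}{81}$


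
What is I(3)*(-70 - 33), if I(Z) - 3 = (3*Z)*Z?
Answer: -3090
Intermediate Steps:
I(Z) = 3 + 3*Z² (I(Z) = 3 + (3*Z)*Z = 3 + 3*Z²)
I(3)*(-70 - 33) = (3 + 3*3²)*(-70 - 33) = (3 + 3*9)*(-103) = (3 + 27)*(-103) = 30*(-103) = -3090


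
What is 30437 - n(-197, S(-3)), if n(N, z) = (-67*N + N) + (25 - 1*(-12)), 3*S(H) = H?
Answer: 17398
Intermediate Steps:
S(H) = H/3
n(N, z) = 37 - 66*N (n(N, z) = -66*N + (25 + 12) = -66*N + 37 = 37 - 66*N)
30437 - n(-197, S(-3)) = 30437 - (37 - 66*(-197)) = 30437 - (37 + 13002) = 30437 - 1*13039 = 30437 - 13039 = 17398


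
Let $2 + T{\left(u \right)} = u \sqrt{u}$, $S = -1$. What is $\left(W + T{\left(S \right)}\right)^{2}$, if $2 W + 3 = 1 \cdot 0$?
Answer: $\frac{45}{4} + 7 i \approx 11.25 + 7.0 i$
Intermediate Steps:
$T{\left(u \right)} = -2 + u^{\frac{3}{2}}$ ($T{\left(u \right)} = -2 + u \sqrt{u} = -2 + u^{\frac{3}{2}}$)
$W = - \frac{3}{2}$ ($W = - \frac{3}{2} + \frac{1 \cdot 0}{2} = - \frac{3}{2} + \frac{1}{2} \cdot 0 = - \frac{3}{2} + 0 = - \frac{3}{2} \approx -1.5$)
$\left(W + T{\left(S \right)}\right)^{2} = \left(- \frac{3}{2} - \left(2 - \left(-1\right)^{\frac{3}{2}}\right)\right)^{2} = \left(- \frac{3}{2} - \left(2 + i\right)\right)^{2} = \left(- \frac{7}{2} - i\right)^{2}$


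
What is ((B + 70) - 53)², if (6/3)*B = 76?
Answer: 3025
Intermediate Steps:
B = 38 (B = (½)*76 = 38)
((B + 70) - 53)² = ((38 + 70) - 53)² = (108 - 53)² = 55² = 3025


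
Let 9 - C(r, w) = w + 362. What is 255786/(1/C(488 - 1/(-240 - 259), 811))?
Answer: -297734904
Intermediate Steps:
C(r, w) = -353 - w (C(r, w) = 9 - (w + 362) = 9 - (362 + w) = 9 + (-362 - w) = -353 - w)
255786/(1/C(488 - 1/(-240 - 259), 811)) = 255786/(1/(-353 - 1*811)) = 255786/(1/(-353 - 811)) = 255786/(1/(-1164)) = 255786/(-1/1164) = 255786*(-1164) = -297734904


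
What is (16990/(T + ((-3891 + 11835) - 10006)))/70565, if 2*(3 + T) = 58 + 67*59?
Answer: -6796/1679447 ≈ -0.0040466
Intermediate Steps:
T = 4005/2 (T = -3 + (58 + 67*59)/2 = -3 + (58 + 3953)/2 = -3 + (1/2)*4011 = -3 + 4011/2 = 4005/2 ≈ 2002.5)
(16990/(T + ((-3891 + 11835) - 10006)))/70565 = (16990/(4005/2 + ((-3891 + 11835) - 10006)))/70565 = (16990/(4005/2 + (7944 - 10006)))*(1/70565) = (16990/(4005/2 - 2062))*(1/70565) = (16990/(-119/2))*(1/70565) = (16990*(-2/119))*(1/70565) = -33980/119*1/70565 = -6796/1679447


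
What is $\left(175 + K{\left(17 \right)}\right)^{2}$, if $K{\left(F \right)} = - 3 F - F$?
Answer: $11449$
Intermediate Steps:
$K{\left(F \right)} = - 4 F$
$\left(175 + K{\left(17 \right)}\right)^{2} = \left(175 - 68\right)^{2} = 107^{2} = 11449$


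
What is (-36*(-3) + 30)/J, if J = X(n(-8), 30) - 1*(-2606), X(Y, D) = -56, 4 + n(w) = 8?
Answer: 23/425 ≈ 0.054118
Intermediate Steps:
n(w) = 4 (n(w) = -4 + 8 = 4)
J = 2550 (J = -56 - 1*(-2606) = -56 + 2606 = 2550)
(-36*(-3) + 30)/J = (-36*(-3) + 30)/2550 = (108 + 30)*(1/2550) = 138*(1/2550) = 23/425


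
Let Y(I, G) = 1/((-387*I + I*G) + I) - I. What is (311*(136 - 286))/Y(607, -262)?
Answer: 18349124400/238754953 ≈ 76.853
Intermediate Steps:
Y(I, G) = 1/(-386*I + G*I) - I (Y(I, G) = 1/((-387*I + G*I) + I) - I = 1/(-386*I + G*I) - I)
(311*(136 - 286))/Y(607, -262) = (311*(136 - 286))/(((1 + 386*607**2 - 1*(-262)*607**2)/(607*(-386 - 262)))) = (311*(-150))/(((1/607)*(1 + 386*368449 - 1*(-262)*368449)/(-648))) = -46650*(-393336/(1 + 142221314 + 96533638)) = -46650/((1/607)*(-1/648)*238754953) = -46650/(-238754953/393336) = -46650*(-393336/238754953) = 18349124400/238754953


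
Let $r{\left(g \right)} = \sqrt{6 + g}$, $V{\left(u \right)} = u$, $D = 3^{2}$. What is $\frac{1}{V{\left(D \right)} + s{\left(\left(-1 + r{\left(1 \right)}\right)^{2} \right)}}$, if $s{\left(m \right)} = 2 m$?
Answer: $\frac{25}{513} + \frac{4 \sqrt{7}}{513} \approx 0.069363$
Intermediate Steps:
$D = 9$
$\frac{1}{V{\left(D \right)} + s{\left(\left(-1 + r{\left(1 \right)}\right)^{2} \right)}} = \frac{1}{9 + 2 \left(-1 + \sqrt{6 + 1}\right)^{2}} = \frac{1}{9 + 2 \left(-1 + \sqrt{7}\right)^{2}}$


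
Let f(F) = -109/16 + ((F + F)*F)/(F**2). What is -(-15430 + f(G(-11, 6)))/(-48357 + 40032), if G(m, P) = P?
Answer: -82319/44400 ≈ -1.8540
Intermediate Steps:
f(F) = -77/16 (f(F) = -109*1/16 + ((2*F)*F)/F**2 = -109/16 + (2*F**2)/F**2 = -109/16 + 2 = -77/16)
-(-15430 + f(G(-11, 6)))/(-48357 + 40032) = -(-15430 - 77/16)/(-48357 + 40032) = -(-246957)/(16*(-8325)) = -(-246957)*(-1)/(16*8325) = -1*82319/44400 = -82319/44400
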